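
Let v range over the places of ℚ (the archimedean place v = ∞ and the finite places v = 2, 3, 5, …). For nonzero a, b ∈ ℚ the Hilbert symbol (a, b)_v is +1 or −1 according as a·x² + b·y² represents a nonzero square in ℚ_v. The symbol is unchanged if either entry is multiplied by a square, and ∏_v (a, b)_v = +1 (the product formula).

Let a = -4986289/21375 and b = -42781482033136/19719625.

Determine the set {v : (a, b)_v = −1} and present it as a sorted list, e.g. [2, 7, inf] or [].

(a, b) ≡ (-95, -697015) mod (ℚ^×)²; places V = {2, 3, 5, 7, 11, 19, 23, 29, 41, ∞}.
(a,b)_41: α=0, u≡24; β=2, v≡30 (mod 41); (24|41)=-1, (30|41)=-1; sign (−1)^0·-1^2·-1^0 = +1.
(a,b)_11: α=2, u≡4; β=3, v≡6 (mod 11); (4|11)=+1, (6|11)=-1; sign (−1)^0·+1^3·-1^2 = +1.
(a,b)_3: α=-2, u≡1; β=0, v≡2 (mod 3); (1|3)=+1, (2|3)=-1; sign (−1)^0·+1^0·-1^-2 = +1.
(a,b)_29: α=2, u≡8; β=3, v≡13 (mod 29); (8|29)=-1, (13|29)=+1; sign (−1)^0·-1^3·+1^2 = -1.
(a,b)_23: α=0, u≡11; β=-1, v≡4 (mod 23); (11|23)=-1, (4|23)=+1; sign (−1)^0·-1^-1·+1^0 = -1.
(a,b)_5: α=-3, u≡1; β=-3, v≡2 (mod 5); (1|5)=+1, (2|5)=-1; sign (−1)^0·+1^-3·-1^-3 = -1.
(a,b)_19: α=-1, u≡13; β=-3, v≡5 (mod 19); (13|19)=-1, (5|19)=+1; sign (−1)^1·-1^-3·+1^-1 = +1.
(a,b)_2: α=0, β=4; u≡1, v≡1 (mod 8); ε(u)ε(v)=0·0, αω(v)=0·0, βω(u)=4·0; sum ≡ 0  ⇒  +1.
(a,b)_7: α=2, u≡3; β=2, v≡6 (mod 7); (3|7)=-1, (6|7)=-1; sign (−1)^0·-1^2·-1^2 = +1.
(a,b)_∞: sgn(-95)=−, sgn(-697015)=−, so -1.
Ram(-95, -697015) = {5, 23, 29, ∞}; no ℚ_5-point on the conic.

[5, 23, 29, inf]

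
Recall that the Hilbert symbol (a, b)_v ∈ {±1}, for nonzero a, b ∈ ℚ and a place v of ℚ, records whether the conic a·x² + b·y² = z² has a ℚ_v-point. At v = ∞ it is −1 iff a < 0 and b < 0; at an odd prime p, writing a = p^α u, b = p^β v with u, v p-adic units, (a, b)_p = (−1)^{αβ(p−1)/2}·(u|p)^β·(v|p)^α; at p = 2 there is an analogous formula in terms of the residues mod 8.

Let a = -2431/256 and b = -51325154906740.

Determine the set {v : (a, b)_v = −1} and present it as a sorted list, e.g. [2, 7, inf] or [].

[13, inf]

Mod squares: a ≡ -2431, b ≡ -85. Check v ∈ {∞, 2, 5, 11, 13, 17, 19}.
v=∞: -2431 < 0 and -85 < 0  ⇒  (a,b)_∞ = -1.
v=13: a=13^1·(≡11), b=13^4·(≡5) mod 13; (11|13)=-1, (5|13)=-1; (−1)^{1·4·6}·(-1)^4·(-1)^1 = -1.
v=17: a=17^1·(≡10), b=17^1·(≡3) mod 17; (10|17)=-1, (3|17)=-1; (−1)^{1·1·8}·(-1)^1·(-1)^1 = +1.
v=19: a=19^0·(≡17), b=19^2·(≡12) mod 19; (17|19)=+1, (12|19)=-1; (−1)^{0·2·9}·(+1)^2·(-1)^0 = +1.
v=11: a=11^1·(≡7), b=11^4·(≡1) mod 11; (7|11)=-1, (1|11)=+1; (−1)^{1·4·5}·(-1)^4·(+1)^1 = +1.
v=2: v_2(a)=-8, v_2(b)=2; units ≡ 1, 3 (mod 8); ε·ε+αω+βω = 0·1+-8·1+2·0 ≡ 0  ⇒  (a,b)_2 = +1.
v=5: a=5^0·(≡4), b=5^1·(≡2) mod 5; (4|5)=+1, (2|5)=-1; (−1)^{0·1·2}·(+1)^1·(-1)^0 = +1.
|Ram(-2431, -85)| = 2, even; anisotropic at {13, ∞}.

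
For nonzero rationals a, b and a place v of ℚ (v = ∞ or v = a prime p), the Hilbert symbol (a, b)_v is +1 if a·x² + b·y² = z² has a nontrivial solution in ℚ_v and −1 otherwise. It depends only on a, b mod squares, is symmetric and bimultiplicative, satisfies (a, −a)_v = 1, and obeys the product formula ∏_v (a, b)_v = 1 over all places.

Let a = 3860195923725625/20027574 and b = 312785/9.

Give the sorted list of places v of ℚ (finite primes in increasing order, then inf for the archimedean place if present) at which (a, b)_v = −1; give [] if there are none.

Mod squares: a ≡ 6, b ≡ 2585. Check v ∈ {∞, 2, 3, 5, 7, 11, 19, 23, 29, 47}.
v=29: a=29^-2·(≡5), b=29^0·(≡28) mod 29; (5|29)=+1, (28|29)=+1; (−1)^{-2·0·14}·(+1)^0·(+1)^-2 = +1.
v=5: a=5^4·(≡4), b=5^1·(≡3) mod 5; (4|5)=+1, (3|5)=-1; (−1)^{4·1·2}·(+1)^1·(-1)^4 = +1.
v=7: a=7^-2·(≡5), b=7^0·(≡2) mod 7; (5|7)=-1, (2|7)=+1; (−1)^{-2·0·3}·(-1)^0·(+1)^-2 = +1.
v=∞: 6 > 0 and 2585 > 0  ⇒  (a,b)_∞ = +1.
v=3: a=3^-5·(≡2), b=3^-2·(≡2) mod 3; (2|3)=-1, (2|3)=-1; (−1)^{-5·-2·1}·(-1)^-2·(-1)^-5 = -1.
v=47: a=47^2·(≡2), b=47^1·(≡24) mod 47; (2|47)=+1, (24|47)=+1; (−1)^{2·1·23}·(+1)^1·(+1)^2 = +1.
v=19: a=19^2·(≡4), b=19^0·(≡5) mod 19; (4|19)=+1, (5|19)=+1; (−1)^{2·0·9}·(+1)^0·(+1)^2 = +1.
v=23: a=23^2·(≡2), b=23^0·(≡6) mod 23; (2|23)=+1, (6|23)=+1; (−1)^{2·0·11}·(+1)^0·(+1)^2 = +1.
v=11: a=11^4·(≡6), b=11^3·(≡9) mod 11; (6|11)=-1, (9|11)=+1; (−1)^{4·3·5}·(-1)^3·(+1)^4 = -1.
v=2: v_2(a)=-1, v_2(b)=0; units ≡ 3, 1 (mod 8); ε·ε+αω+βω = 1·0+-1·0+0·1 ≡ 0  ⇒  (a,b)_2 = +1.
Ram(6, 2585) = {3, 11}; no ℚ_3-point on the conic.

[3, 11]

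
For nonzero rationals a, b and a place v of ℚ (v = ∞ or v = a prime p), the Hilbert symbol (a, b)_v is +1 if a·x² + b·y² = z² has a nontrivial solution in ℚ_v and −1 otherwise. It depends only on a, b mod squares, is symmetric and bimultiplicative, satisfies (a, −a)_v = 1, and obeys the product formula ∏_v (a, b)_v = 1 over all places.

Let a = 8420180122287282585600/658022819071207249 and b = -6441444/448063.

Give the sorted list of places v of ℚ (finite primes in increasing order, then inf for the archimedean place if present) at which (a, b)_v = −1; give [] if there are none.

[7, 13]

Mod squares: a ≡ 91, b ≡ -7. Check v ∈ {∞, 2, 3, 5, 7, 11, 13, 19, 23, 29, 47}.
v=∞: 91 > 0 and -7 < 0  ⇒  (a,b)_∞ = +1.
v=2: v_2(a)=18, v_2(b)=2; units ≡ 3, 1 (mod 8); ε·ε+αω+βω = 1·0+18·0+2·1 ≡ 0  ⇒  (a,b)_2 = +1.
v=3: a=3^10·(≡1), b=3^6·(≡2) mod 3; (1|3)=+1, (2|3)=-1; (−1)^{10·6·1}·(+1)^6·(-1)^10 = +1.
v=47: a=47^4·(≡5), b=47^2·(≡39) mod 47; (5|47)=-1, (39|47)=-1; (−1)^{4·2·23}·(-1)^2·(-1)^4 = +1.
v=7: a=7^3·(≡5), b=7^-1·(≡5) mod 7; (5|7)=-1, (5|7)=-1; (−1)^{3·-1·3}·(-1)^-1·(-1)^3 = -1.
v=5: a=5^2·(≡1), b=5^0·(≡2) mod 5; (1|5)=+1, (2|5)=-1; (−1)^{2·0·2}·(+1)^0·(-1)^2 = +1.
v=29: a=29^-2·(≡1), b=29^0·(≡5) mod 29; (1|29)=+1, (5|29)=+1; (−1)^{-2·0·14}·(+1)^0·(+1)^-2 = +1.
v=23: a=23^-6·(≡21), b=23^-2·(≡16) mod 23; (21|23)=-1, (16|23)=+1; (−1)^{-6·-2·11}·(-1)^-2·(+1)^-6 = +1.
v=13: a=13^1·(≡8), b=13^0·(≡6) mod 13; (8|13)=-1, (6|13)=-1; (−1)^{1·0·6}·(-1)^0·(-1)^1 = -1.
v=19: a=19^-2·(≡12), b=19^0·(≡10) mod 19; (12|19)=-1, (10|19)=-1; (−1)^{-2·0·9}·(-1)^0·(-1)^-2 = +1.
v=11: a=11^-4·(≡1), b=11^-2·(≡5) mod 11; (1|11)=+1, (5|11)=+1; (−1)^{-4·-2·5}·(+1)^-2·(+1)^-4 = +1.
Ram(91, -7) = {7, 13}; no ℚ_7-point on the conic.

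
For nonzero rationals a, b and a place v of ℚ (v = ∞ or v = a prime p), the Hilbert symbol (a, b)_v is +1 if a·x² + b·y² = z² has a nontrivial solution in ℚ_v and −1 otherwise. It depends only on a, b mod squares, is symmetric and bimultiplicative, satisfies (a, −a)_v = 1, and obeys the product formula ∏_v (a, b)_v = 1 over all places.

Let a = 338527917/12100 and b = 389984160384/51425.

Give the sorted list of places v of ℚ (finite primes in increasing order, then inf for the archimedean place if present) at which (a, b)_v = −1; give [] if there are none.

Mod squares: a ≡ 13, b ≡ 442. Check v ∈ {∞, 2, 3, 5, 7, 11, 13, 17}.
v=5: a=5^-2·(≡3), b=5^-2·(≡2) mod 5; (3|5)=-1, (2|5)=-1; (−1)^{-2·-2·2}·(-1)^-2·(-1)^-2 = +1.
v=∞: 13 > 0 and 442 > 0  ⇒  (a,b)_∞ = +1.
v=11: a=11^-2·(≡2), b=11^-2·(≡7) mod 11; (2|11)=-1, (7|11)=-1; (−1)^{-2·-2·5}·(-1)^-2·(-1)^-2 = +1.
v=7: a=7^2·(≡5), b=7^2·(≡1) mod 7; (5|7)=-1, (1|7)=+1; (−1)^{2·2·3}·(-1)^2·(+1)^2 = +1.
v=17: a=17^0·(≡9), b=17^-1·(≡9) mod 17; (9|17)=+1, (9|17)=+1; (−1)^{0·-1·8}·(+1)^-1·(+1)^0 = +1.
v=13: a=13^1·(≡1), b=13^1·(≡8) mod 13; (1|13)=+1, (8|13)=-1; (−1)^{1·1·6}·(+1)^1·(-1)^1 = -1.
v=3: a=3^12·(≡1), b=3^14·(≡1) mod 3; (1|3)=+1, (1|3)=+1; (−1)^{12·14·1}·(+1)^14·(+1)^12 = +1.
v=2: v_2(a)=-2, v_2(b)=7; units ≡ 5, 5 (mod 8); ε·ε+αω+βω = 0·0+-2·1+7·1 ≡ 1  ⇒  (a,b)_2 = -1.
|Ram(13, 442)| = 2, even; anisotropic at {2, 13}.

[2, 13]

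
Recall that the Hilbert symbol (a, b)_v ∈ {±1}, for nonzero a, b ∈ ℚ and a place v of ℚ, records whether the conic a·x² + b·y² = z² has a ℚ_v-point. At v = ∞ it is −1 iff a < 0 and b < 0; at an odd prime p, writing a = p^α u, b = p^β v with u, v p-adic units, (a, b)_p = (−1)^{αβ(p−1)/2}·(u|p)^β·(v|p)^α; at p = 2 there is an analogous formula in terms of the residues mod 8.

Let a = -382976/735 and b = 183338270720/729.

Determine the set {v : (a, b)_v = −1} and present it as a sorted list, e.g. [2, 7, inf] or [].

Mod squares: a ≡ -5610, b ≡ 5. Check v ∈ {∞, 2, 3, 5, 7, 11, 17}.
v=7: a=7^-2·(≡1), b=7^0·(≡3) mod 7; (1|7)=+1, (3|7)=-1; (−1)^{-2·0·3}·(+1)^0·(-1)^-2 = +1.
v=3: a=3^-1·(≡2), b=3^-6·(≡2) mod 3; (2|3)=-1, (2|3)=-1; (−1)^{-1·-6·1}·(-1)^-6·(-1)^-1 = -1.
v=∞: -5610 < 0 and 5 > 0  ⇒  (a,b)_∞ = +1.
v=17: a=17^1·(≡12), b=17^2·(≡5) mod 17; (12|17)=-1, (5|17)=-1; (−1)^{1·2·8}·(-1)^2·(-1)^1 = -1.
v=11: a=11^1·(≡6), b=11^2·(≡5) mod 11; (6|11)=-1, (5|11)=+1; (−1)^{1·2·5}·(-1)^2·(+1)^1 = +1.
v=2: v_2(a)=11, v_2(b)=20; units ≡ 3, 5 (mod 8); ε·ε+αω+βω = 1·0+11·1+20·1 ≡ 1  ⇒  (a,b)_2 = -1.
v=5: a=5^-1·(≡2), b=5^1·(≡1) mod 5; (2|5)=-1, (1|5)=+1; (−1)^{-1·1·2}·(-1)^1·(+1)^-1 = -1.
|Ram(-5610, 5)| = 4, even; anisotropic at {2, 3, 5, 17}.

[2, 3, 5, 17]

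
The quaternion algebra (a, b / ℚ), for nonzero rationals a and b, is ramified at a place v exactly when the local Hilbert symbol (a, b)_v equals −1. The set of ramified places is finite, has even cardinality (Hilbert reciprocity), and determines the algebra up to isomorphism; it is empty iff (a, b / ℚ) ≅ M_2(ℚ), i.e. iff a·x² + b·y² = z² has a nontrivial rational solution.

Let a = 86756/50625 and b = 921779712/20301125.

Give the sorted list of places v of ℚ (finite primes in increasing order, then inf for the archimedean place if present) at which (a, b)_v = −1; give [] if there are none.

[7, 17]

Mod squares: a ≡ 41, b ≡ 1190. Check v ∈ {∞, 2, 3, 5, 7, 13, 17, 23, 31, 41}.
v=3: a=3^-4·(≡2), b=3^2·(≡2) mod 3; (2|3)=-1, (2|3)=-1; (−1)^{-4·2·1}·(-1)^2·(-1)^-4 = +1.
v=17: a=17^0·(≡12), b=17^1·(≡16) mod 17; (12|17)=-1, (16|17)=+1; (−1)^{0·1·8}·(-1)^1·(+1)^0 = -1.
v=13: a=13^0·(≡11), b=13^-2·(≡7) mod 13; (11|13)=-1, (7|13)=-1; (−1)^{0·-2·6}·(-1)^-2·(-1)^0 = +1.
v=23: a=23^2·(≡13), b=23^0·(≡21) mod 23; (13|23)=+1, (21|23)=-1; (−1)^{2·0·11}·(+1)^0·(-1)^2 = +1.
v=7: a=7^0·(≡5), b=7^1·(≡4) mod 7; (5|7)=-1, (4|7)=+1; (−1)^{0·1·3}·(-1)^1·(+1)^0 = -1.
v=2: v_2(a)=2, v_2(b)=9; units ≡ 1, 3 (mod 8); ε·ε+αω+βω = 0·1+2·1+9·0 ≡ 0  ⇒  (a,b)_2 = +1.
v=31: a=31^0·(≡9), b=31^-2·(≡12) mod 31; (9|31)=+1, (12|31)=-1; (−1)^{0·-2·15}·(+1)^-2·(-1)^0 = +1.
v=41: a=41^1·(≡18), b=41^2·(≡37) mod 41; (18|41)=+1, (37|41)=+1; (−1)^{1·2·20}·(+1)^2·(+1)^1 = +1.
v=∞: 41 > 0 and 1190 > 0  ⇒  (a,b)_∞ = +1.
v=5: a=5^-4·(≡1), b=5^-3·(≡3) mod 5; (1|5)=+1, (3|5)=-1; (−1)^{-4·-3·2}·(+1)^-3·(-1)^-4 = +1.
Ram(41, 1190) = {7, 17}; no ℚ_7-point on the conic.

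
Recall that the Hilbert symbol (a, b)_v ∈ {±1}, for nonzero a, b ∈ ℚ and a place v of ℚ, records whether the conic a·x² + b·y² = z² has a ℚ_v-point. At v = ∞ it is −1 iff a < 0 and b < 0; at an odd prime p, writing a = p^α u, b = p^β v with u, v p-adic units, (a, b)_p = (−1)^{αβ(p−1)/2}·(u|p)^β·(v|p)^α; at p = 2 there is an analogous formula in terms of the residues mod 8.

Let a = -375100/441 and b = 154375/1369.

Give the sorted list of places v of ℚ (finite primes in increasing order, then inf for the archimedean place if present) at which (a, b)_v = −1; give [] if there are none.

[13, 31]

Mod squares: a ≡ -31, b ≡ 247. Check v ∈ {∞, 2, 3, 5, 7, 11, 13, 19, 31, 37}.
v=37: a=37^0·(≡35), b=37^-2·(≡11) mod 37; (35|37)=-1, (11|37)=+1; (−1)^{0·-2·18}·(-1)^-2·(+1)^0 = +1.
v=5: a=5^2·(≡1), b=5^4·(≡3) mod 5; (1|5)=+1, (3|5)=-1; (−1)^{2·4·2}·(+1)^4·(-1)^2 = +1.
v=11: a=11^2·(≡2), b=11^0·(≡9) mod 11; (2|11)=-1, (9|11)=+1; (−1)^{2·0·5}·(-1)^0·(+1)^2 = +1.
v=2: v_2(a)=2, v_2(b)=0; units ≡ 1, 7 (mod 8); ε·ε+αω+βω = 0·1+2·0+0·0 ≡ 0  ⇒  (a,b)_2 = +1.
v=13: a=13^0·(≡11), b=13^1·(≡8) mod 13; (11|13)=-1, (8|13)=-1; (−1)^{0·1·6}·(-1)^1·(-1)^0 = -1.
v=19: a=19^0·(≡9), b=19^1·(≡12) mod 19; (9|19)=+1, (12|19)=-1; (−1)^{0·1·9}·(+1)^1·(-1)^0 = +1.
v=7: a=7^-2·(≡1), b=7^0·(≡1) mod 7; (1|7)=+1, (1|7)=+1; (−1)^{-2·0·3}·(+1)^0·(+1)^-2 = +1.
v=31: a=31^1·(≡3), b=31^0·(≡30) mod 31; (3|31)=-1, (30|31)=-1; (−1)^{1·0·15}·(-1)^0·(-1)^1 = -1.
v=3: a=3^-2·(≡2), b=3^0·(≡1) mod 3; (2|3)=-1, (1|3)=+1; (−1)^{-2·0·1}·(-1)^0·(+1)^-2 = +1.
v=∞: -31 < 0 and 247 > 0  ⇒  (a,b)_∞ = +1.
Ram(-31, 247) = {13, 31}; no ℚ_13-point on the conic.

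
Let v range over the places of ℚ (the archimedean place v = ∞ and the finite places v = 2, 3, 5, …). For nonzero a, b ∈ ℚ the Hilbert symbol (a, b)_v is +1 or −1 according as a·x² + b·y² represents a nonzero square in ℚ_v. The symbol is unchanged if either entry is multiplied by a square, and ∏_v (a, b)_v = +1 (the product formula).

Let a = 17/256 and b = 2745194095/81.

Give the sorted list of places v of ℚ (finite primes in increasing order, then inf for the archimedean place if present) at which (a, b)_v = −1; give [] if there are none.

[5, 7, 17, 23]

(a, b) ≡ (17, 2005255) mod (ℚ^×)²; places V = {2, 3, 5, 7, 17, 23, 37, 47, 53, ∞}.
(a,b)_3: α=0, u≡2; β=-4, v≡1 (mod 3); (2|3)=-1, (1|3)=+1; sign (−1)^0·-1^-4·+1^0 = +1.
(a,b)_47: α=0, u≡12; β=1, v≡34 (mod 47); (12|47)=+1, (34|47)=+1; sign (−1)^0·+1^1·+1^0 = +1.
(a,b)_2: α=-8, β=0; u≡1, v≡7 (mod 8); ε(u)ε(v)=0·1, αω(v)=-8·0, βω(u)=0·0; sum ≡ 0  ⇒  +1.
(a,b)_5: α=0, u≡2; β=1, v≡4 (mod 5); (2|5)=-1, (4|5)=+1; sign (−1)^0·-1^1·+1^0 = -1.
(a,b)_17: α=1, u≡1; β=0, v≡6 (mod 17); (1|17)=+1, (6|17)=-1; sign (−1)^0·+1^0·-1^1 = -1.
(a,b)_7: α=0, u≡6; β=1, v≡4 (mod 7); (6|7)=-1, (4|7)=+1; sign (−1)^0·-1^1·+1^0 = -1.
(a,b)_∞: sgn(17)=+, sgn(2005255)=+, so +1.
(a,b)_53: α=0, u≡4; β=1, v≡42 (mod 53); (4|53)=+1, (42|53)=+1; sign (−1)^0·+1^1·+1^0 = +1.
(a,b)_37: α=0, u≡19; β=2, v≡11 (mod 37); (19|37)=-1, (11|37)=+1; sign (−1)^0·-1^2·+1^0 = +1.
(a,b)_23: α=0, u≡21; β=1, v≡15 (mod 23); (21|23)=-1, (15|23)=-1; sign (−1)^0·-1^1·-1^0 = -1.
Ram(17, 2005255) = {5, 7, 17, 23}; no ℚ_5-point on the conic.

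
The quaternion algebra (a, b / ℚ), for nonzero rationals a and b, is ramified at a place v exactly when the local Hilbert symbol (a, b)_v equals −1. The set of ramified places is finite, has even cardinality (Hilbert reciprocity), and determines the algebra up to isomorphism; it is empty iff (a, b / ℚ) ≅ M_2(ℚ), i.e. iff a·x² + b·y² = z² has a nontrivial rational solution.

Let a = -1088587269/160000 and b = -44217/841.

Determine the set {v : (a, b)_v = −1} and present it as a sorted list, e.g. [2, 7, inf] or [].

[2, 41, 43, inf]

Mod squares: a ≡ -12341, b ≡ -17. Check v ∈ {∞, 2, 3, 5, 7, 11, 17, 29, 41, 43}.
v=5: a=5^-4·(≡1), b=5^0·(≡3) mod 5; (1|5)=+1, (3|5)=-1; (−1)^{-4·0·2}·(+1)^0·(-1)^-4 = +1.
v=17: a=17^0·(≡1), b=17^3·(≡1) mod 17; (1|17)=+1, (1|17)=+1; (−1)^{0·3·8}·(+1)^3·(+1)^0 = +1.
v=43: a=43^1·(≡40), b=43^0·(≡12) mod 43; (40|43)=+1, (12|43)=-1; (−1)^{1·0·21}·(+1)^0·(-1)^1 = -1.
v=∞: -12341 < 0 and -17 < 0  ⇒  (a,b)_∞ = -1.
v=3: a=3^6·(≡1), b=3^2·(≡1) mod 3; (1|3)=+1, (1|3)=+1; (−1)^{6·2·1}·(+1)^2·(+1)^6 = +1.
v=7: a=7^1·(≡2), b=7^0·(≡2) mod 7; (2|7)=+1, (2|7)=+1; (−1)^{1·0·3}·(+1)^0·(+1)^1 = +1.
v=29: a=29^0·(≡4), b=29^-2·(≡8) mod 29; (4|29)=+1, (8|29)=-1; (−1)^{0·-2·14}·(+1)^-2·(-1)^0 = +1.
v=2: v_2(a)=-8, v_2(b)=0; units ≡ 3, 7 (mod 8); ε·ε+αω+βω = 1·1+-8·0+0·1 ≡ 1  ⇒  (a,b)_2 = -1.
v=41: a=41^1·(≡27), b=41^0·(≡3) mod 41; (27|41)=-1, (3|41)=-1; (−1)^{1·0·20}·(-1)^0·(-1)^1 = -1.
v=11: a=11^2·(≡5), b=11^0·(≡5) mod 11; (5|11)=+1, (5|11)=+1; (−1)^{2·0·5}·(+1)^0·(+1)^2 = +1.
|Ram(-12341, -17)| = 4, even; anisotropic at {2, 41, 43, ∞}.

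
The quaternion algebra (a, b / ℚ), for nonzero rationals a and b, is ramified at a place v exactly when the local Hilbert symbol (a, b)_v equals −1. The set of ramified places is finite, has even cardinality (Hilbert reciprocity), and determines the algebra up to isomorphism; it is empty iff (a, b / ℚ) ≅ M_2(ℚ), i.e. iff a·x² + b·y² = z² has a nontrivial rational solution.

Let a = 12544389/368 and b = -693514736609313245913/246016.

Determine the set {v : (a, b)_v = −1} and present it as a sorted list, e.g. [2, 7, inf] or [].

Mod squares: a ≡ 9867, b ≡ -33. Check v ∈ {∞, 2, 3, 11, 13, 19, 23, 31}.
v=3: a=3^5·(≡1), b=3^7·(≡1) mod 3; (1|3)=+1, (1|3)=+1; (−1)^{5·7·1}·(+1)^7·(+1)^5 = -1.
v=13: a=13^1·(≡7), b=13^4·(≡7) mod 13; (7|13)=-1, (7|13)=-1; (−1)^{1·4·6}·(-1)^4·(-1)^1 = -1.
v=2: v_2(a)=-4, v_2(b)=-8; units ≡ 3, 7 (mod 8); ε·ε+αω+βω = 1·1+-4·0+-8·1 ≡ 1  ⇒  (a,b)_2 = -1.
v=23: a=23^-1·(≡19), b=23^2·(≡13) mod 23; (19|23)=-1, (13|23)=+1; (−1)^{-1·2·11}·(-1)^2·(+1)^-1 = +1.
v=11: a=11^1·(≡8), b=11^5·(≡7) mod 11; (8|11)=-1, (7|11)=-1; (−1)^{1·5·5}·(-1)^5·(-1)^1 = -1.
v=∞: 9867 > 0 and -33 < 0  ⇒  (a,b)_∞ = +1.
v=31: a=31^0·(≡10), b=31^-2·(≡21) mod 31; (10|31)=+1, (21|31)=-1; (−1)^{0·-2·15}·(+1)^-2·(-1)^0 = +1.
v=19: a=19^2·(≡16), b=19^4·(≡4) mod 19; (16|19)=+1, (4|19)=+1; (−1)^{2·4·9}·(+1)^4·(+1)^2 = +1.
(9867, -33 / ℚ) ramifies at {2, 3, 11, 13}: a division algebra.

[2, 3, 11, 13]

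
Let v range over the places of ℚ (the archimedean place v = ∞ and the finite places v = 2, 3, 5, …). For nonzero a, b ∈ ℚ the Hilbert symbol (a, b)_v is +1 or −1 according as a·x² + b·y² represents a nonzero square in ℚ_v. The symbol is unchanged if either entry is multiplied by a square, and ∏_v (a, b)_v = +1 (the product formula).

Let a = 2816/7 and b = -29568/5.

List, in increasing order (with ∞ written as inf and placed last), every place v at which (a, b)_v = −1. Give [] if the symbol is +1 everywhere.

Mod squares: a ≡ 77, b ≡ -2310. Check v ∈ {∞, 2, 3, 5, 7, 11}.
v=11: a=11^1·(≡2), b=11^1·(≡8) mod 11; (2|11)=-1, (8|11)=-1; (−1)^{1·1·5}·(-1)^1·(-1)^1 = -1.
v=7: a=7^-1·(≡2), b=7^1·(≡5) mod 7; (2|7)=+1, (5|7)=-1; (−1)^{-1·1·3}·(+1)^1·(-1)^-1 = +1.
v=3: a=3^0·(≡2), b=3^1·(≡1) mod 3; (2|3)=-1, (1|3)=+1; (−1)^{0·1·1}·(-1)^1·(+1)^0 = -1.
v=2: v_2(a)=8, v_2(b)=7; units ≡ 5, 5 (mod 8); ε·ε+αω+βω = 0·0+8·1+7·1 ≡ 1  ⇒  (a,b)_2 = -1.
v=∞: 77 > 0 and -2310 < 0  ⇒  (a,b)_∞ = +1.
v=5: a=5^0·(≡3), b=5^-1·(≡2) mod 5; (3|5)=-1, (2|5)=-1; (−1)^{0·-1·2}·(-1)^-1·(-1)^0 = -1.
(77, -2310 / ℚ) ramifies at {2, 3, 5, 11}: a division algebra.

[2, 3, 5, 11]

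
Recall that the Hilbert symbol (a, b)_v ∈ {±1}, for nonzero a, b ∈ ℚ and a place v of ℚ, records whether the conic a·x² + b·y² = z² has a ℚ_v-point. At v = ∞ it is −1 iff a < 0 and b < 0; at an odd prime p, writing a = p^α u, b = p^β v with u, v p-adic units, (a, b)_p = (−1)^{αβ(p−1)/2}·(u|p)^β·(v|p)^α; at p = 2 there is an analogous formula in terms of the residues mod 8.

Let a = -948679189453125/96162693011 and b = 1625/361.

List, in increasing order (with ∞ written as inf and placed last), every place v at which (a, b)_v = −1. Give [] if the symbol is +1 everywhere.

(a, b) ≡ (-2431, 65) mod (ℚ^×)²; places V = {2, 3, 5, 7, 11, 13, 17, 19, 37, ∞}.
(a,b)_5: α=10, u≡1; β=3, v≡3 (mod 5); (1|5)=+1, (3|5)=-1; sign (−1)^0·+1^3·-1^10 = +1.
(a,b)_17: α=3, u≡3; β=0, v≡11 (mod 17); (3|17)=-1, (11|17)=-1; sign (−1)^0·-1^0·-1^3 = -1.
(a,b)_7: α=-2, u≡6; β=0, v≡2 (mod 7); (6|7)=-1, (2|7)=+1; sign (−1)^0·-1^0·+1^-2 = +1.
(a,b)_13: α=3, u≡7; β=1, v≡6 (mod 13); (7|13)=-1, (6|13)=-1; sign (−1)^0·-1^1·-1^3 = +1.
(a,b)_37: α=-2, u≡26; β=0, v≡25 (mod 37); (26|37)=+1, (25|37)=+1; sign (−1)^0·+1^0·+1^-2 = +1.
(a,b)_2: α=0, β=0; u≡1, v≡1 (mod 8); ε(u)ε(v)=0·0, αω(v)=0·0, βω(u)=0·0; sum ≡ 0  ⇒  +1.
(a,b)_19: α=-4, u≡1; β=-2, v≡10 (mod 19); (1|19)=+1, (10|19)=-1; sign (−1)^0·+1^-2·-1^-4 = +1.
(a,b)_∞: sgn(-2431)=−, sgn(65)=+, so +1.
(a,b)_3: α=2, u≡2; β=0, v≡2 (mod 3); (2|3)=-1, (2|3)=-1; sign (−1)^0·-1^0·-1^2 = +1.
(a,b)_11: α=-1, u≡2; β=0, v≡7 (mod 11); (2|11)=-1, (7|11)=-1; sign (−1)^0·-1^0·-1^-1 = -1.
Ram(-2431, 65) = {11, 17}; no ℚ_11-point on the conic.

[11, 17]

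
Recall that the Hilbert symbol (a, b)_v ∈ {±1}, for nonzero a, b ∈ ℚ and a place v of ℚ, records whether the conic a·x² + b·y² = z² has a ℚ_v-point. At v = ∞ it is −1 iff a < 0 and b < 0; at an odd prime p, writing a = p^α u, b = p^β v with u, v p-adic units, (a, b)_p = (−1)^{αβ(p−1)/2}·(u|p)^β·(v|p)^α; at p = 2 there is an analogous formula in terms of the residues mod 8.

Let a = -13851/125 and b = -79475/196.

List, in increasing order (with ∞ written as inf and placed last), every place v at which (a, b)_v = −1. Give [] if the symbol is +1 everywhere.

[19, inf]

Mod squares: a ≡ -95, b ≡ -11. Check v ∈ {∞, 2, 3, 5, 7, 11, 17, 19}.
v=5: a=5^-3·(≡4), b=5^2·(≡1) mod 5; (4|5)=+1, (1|5)=+1; (−1)^{-3·2·2}·(+1)^2·(+1)^-3 = +1.
v=2: v_2(a)=0, v_2(b)=-2; units ≡ 1, 5 (mod 8); ε·ε+αω+βω = 0·0+0·1+-2·0 ≡ 0  ⇒  (a,b)_2 = +1.
v=∞: -95 < 0 and -11 < 0  ⇒  (a,b)_∞ = -1.
v=7: a=7^0·(≡5), b=7^-2·(≡6) mod 7; (5|7)=-1, (6|7)=-1; (−1)^{0·-2·3}·(-1)^-2·(-1)^0 = +1.
v=11: a=11^0·(≡5), b=11^1·(≡10) mod 11; (5|11)=+1, (10|11)=-1; (−1)^{0·1·5}·(+1)^1·(-1)^0 = +1.
v=3: a=3^6·(≡1), b=3^0·(≡1) mod 3; (1|3)=+1, (1|3)=+1; (−1)^{6·0·1}·(+1)^0·(+1)^6 = +1.
v=19: a=19^1·(≡8), b=19^0·(≡13) mod 19; (8|19)=-1, (13|19)=-1; (−1)^{1·0·9}·(-1)^0·(-1)^1 = -1.
v=17: a=17^0·(≡12), b=17^2·(≡11) mod 17; (12|17)=-1, (11|17)=-1; (−1)^{0·2·8}·(-1)^2·(-1)^0 = +1.
Ram(-95, -11) = {19, ∞}; no ℚ_19-point on the conic.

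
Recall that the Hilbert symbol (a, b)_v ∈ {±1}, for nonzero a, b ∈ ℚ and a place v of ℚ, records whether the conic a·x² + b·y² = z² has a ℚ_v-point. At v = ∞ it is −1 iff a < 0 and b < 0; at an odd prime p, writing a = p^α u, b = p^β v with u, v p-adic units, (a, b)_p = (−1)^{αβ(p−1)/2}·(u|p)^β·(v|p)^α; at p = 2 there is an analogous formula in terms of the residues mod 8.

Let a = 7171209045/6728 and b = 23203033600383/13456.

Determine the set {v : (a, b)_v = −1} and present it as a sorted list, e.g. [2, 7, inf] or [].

(a, b) ≡ (10010, 7) mod (ℚ^×)²; places V = {2, 3, 5, 7, 11, 13, 19, 29, ∞}.
(a,b)_5: α=1, u≡3; β=0, v≡3 (mod 5); (3|5)=-1, (3|5)=-1; sign (−1)^0·-1^0·-1^1 = -1.
(a,b)_2: α=-3, β=-4; u≡5, v≡7 (mod 8); ε(u)ε(v)=0·1, αω(v)=-3·0, βω(u)=-4·1; sum ≡ 0  ⇒  +1.
(a,b)_29: α=-2, u≡20; β=-2, v≡5 (mod 29); (20|29)=+1, (5|29)=+1; sign (−1)^0·+1^-2·+1^-2 = +1.
(a,b)_7: α=3, u≡2; β=3, v≡4 (mod 7); (2|7)=+1, (4|7)=+1; sign (−1)^1·+1^3·+1^3 = -1.
(a,b)_13: α=1, u≡3; β=4, v≡8 (mod 13); (3|13)=+1, (8|13)=-1; sign (−1)^0·+1^4·-1^1 = -1.
(a,b)_∞: sgn(10010)=+, sgn(7)=+, so +1.
(a,b)_11: α=1, u≡7; β=0, v≡7 (mod 11); (7|11)=-1, (7|11)=-1; sign (−1)^0·-1^0·-1^1 = -1.
(a,b)_3: α=4, u≡2; β=8, v≡1 (mod 3); (2|3)=-1, (1|3)=+1; sign (−1)^0·-1^8·+1^4 = +1.
(a,b)_19: α=2, u≡11; β=2, v≡6 (mod 19); (11|19)=+1, (6|19)=+1; sign (−1)^0·+1^2·+1^2 = +1.
Ram(10010, 7) = {5, 7, 11, 13}; no ℚ_5-point on the conic.

[5, 7, 11, 13]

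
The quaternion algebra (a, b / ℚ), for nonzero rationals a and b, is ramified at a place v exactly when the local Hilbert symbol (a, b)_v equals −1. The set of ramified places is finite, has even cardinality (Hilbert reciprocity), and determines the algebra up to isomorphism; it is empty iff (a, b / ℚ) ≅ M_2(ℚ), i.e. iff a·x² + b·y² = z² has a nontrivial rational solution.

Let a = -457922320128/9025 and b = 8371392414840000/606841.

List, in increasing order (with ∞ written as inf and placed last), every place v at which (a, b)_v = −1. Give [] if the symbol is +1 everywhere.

(a, b) ≡ (-4823, 371) mod (ℚ^×)²; places V = {2, 3, 5, 7, 13, 19, 29, 41, 53, ∞}.
(a,b)_19: α=-2, u≡14; β=-2, v≡14 (mod 19); (14|19)=-1, (14|19)=-1; sign (−1)^0·-1^-2·-1^-2 = +1.
(a,b)_∞: sgn(-4823)=−, sgn(371)=+, so +1.
(a,b)_5: α=-2, u≡2; β=4, v≡4 (mod 5); (2|5)=-1, (4|5)=+1; sign (−1)^0·-1^4·+1^-2 = +1.
(a,b)_7: α=3, u≡2; β=3, v≡1 (mod 7); (2|7)=+1, (1|7)=+1; sign (−1)^1·+1^3·+1^3 = -1.
(a,b)_2: α=8, β=6; u≡1, v≡3 (mod 8); ε(u)ε(v)=0·1, αω(v)=8·1, βω(u)=6·0; sum ≡ 0  ⇒  +1.
(a,b)_13: α=1, u≡7; β=2, v≡8 (mod 13); (7|13)=-1, (8|13)=-1; sign (−1)^0·-1^2·-1^1 = -1.
(a,b)_53: α=1, u≡11; β=1, v≡24 (mod 53); (11|53)=+1, (24|53)=+1; sign (−1)^0·+1^1·+1^1 = +1.
(a,b)_3: α=2, u≡1; β=4, v≡2 (mod 3); (1|3)=+1, (2|3)=-1; sign (−1)^0·+1^4·-1^2 = +1.
(a,b)_29: α=2, u≡16; β=2, v≡5 (mod 29); (16|29)=+1, (5|29)=+1; sign (−1)^0·+1^2·+1^2 = +1.
(a,b)_41: α=0, u≡14; β=-2, v≡2 (mod 41); (14|41)=-1, (2|41)=+1; sign (−1)^0·-1^-2·+1^0 = +1.
(-4823, 371 / ℚ) ramifies at {7, 13}: a division algebra.

[7, 13]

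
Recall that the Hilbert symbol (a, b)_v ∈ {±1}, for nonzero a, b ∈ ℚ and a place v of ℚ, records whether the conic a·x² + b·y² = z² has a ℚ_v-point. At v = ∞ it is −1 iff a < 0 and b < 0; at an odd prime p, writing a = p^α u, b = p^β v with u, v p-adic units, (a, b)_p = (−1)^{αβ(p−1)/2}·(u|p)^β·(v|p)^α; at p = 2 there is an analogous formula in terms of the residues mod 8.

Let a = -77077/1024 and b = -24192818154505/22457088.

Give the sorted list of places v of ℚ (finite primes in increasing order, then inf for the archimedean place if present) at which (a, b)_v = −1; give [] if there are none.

(a, b) ≡ (-13, -5115) mod (ℚ^×)²; places V = {2, 3, 5, 7, 11, 13, 17, 19, 31, ∞}.
(a,b)_3: α=0, u≡2; β=-5, v≡2 (mod 3); (2|3)=-1, (2|3)=-1; sign (−1)^0·-1^-5·-1^0 = -1.
(a,b)_∞: sgn(-13)=−, sgn(-5115)=−, so -1.
(a,b)_19: α=0, u≡16; β=-2, v≡8 (mod 19); (16|19)=+1, (8|19)=-1; sign (−1)^0·+1^-2·-1^0 = +1.
(a,b)_5: α=0, u≡2; β=1, v≡3 (mod 5); (2|5)=-1, (3|5)=-1; sign (−1)^0·-1^1·-1^0 = -1.
(a,b)_7: α=2, u≡1; β=4, v≡4 (mod 7); (1|7)=+1, (4|7)=+1; sign (−1)^0·+1^4·+1^2 = +1.
(a,b)_17: α=0, u≡13; β=2, v≡2 (mod 17); (13|17)=+1, (2|17)=+1; sign (−1)^0·+1^2·+1^0 = +1.
(a,b)_13: α=1, u≡9; β=2, v≡11 (mod 13); (9|13)=+1, (11|13)=-1; sign (−1)^0·+1^2·-1^1 = -1.
(a,b)_31: α=0, u≡20; β=1, v≡22 (mod 31); (20|31)=+1, (22|31)=-1; sign (−1)^0·+1^1·-1^0 = +1.
(a,b)_2: α=-10, β=-8; u≡3, v≡5 (mod 8); ε(u)ε(v)=1·0, αω(v)=-10·1, βω(u)=-8·1; sum ≡ 0  ⇒  +1.
(a,b)_11: α=2, u≡1; β=3, v≡6 (mod 11); (1|11)=+1, (6|11)=-1; sign (−1)^0·+1^3·-1^2 = +1.
Ram(-13, -5115) = {3, 5, 13, ∞}; no ℚ_3-point on the conic.

[3, 5, 13, inf]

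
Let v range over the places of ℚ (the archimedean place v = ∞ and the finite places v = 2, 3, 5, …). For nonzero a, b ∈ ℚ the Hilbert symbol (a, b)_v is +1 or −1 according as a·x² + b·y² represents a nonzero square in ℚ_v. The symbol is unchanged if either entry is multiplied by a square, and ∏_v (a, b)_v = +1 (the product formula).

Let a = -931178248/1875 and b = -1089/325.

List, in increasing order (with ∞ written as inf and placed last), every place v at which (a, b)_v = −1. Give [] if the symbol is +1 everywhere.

[2, 3, 13, inf]

(a, b) ≡ (-6006, -13) mod (ℚ^×)²; places V = {2, 3, 5, 7, 11, 13, 31, ∞}.
(a,b)_13: α=1, u≡11; β=-1, v≡10 (mod 13); (11|13)=-1, (10|13)=+1; sign (−1)^0·-1^-1·+1^1 = -1.
(a,b)_11: α=3, u≡5; β=2, v≡4 (mod 11); (5|11)=+1, (4|11)=+1; sign (−1)^0·+1^2·+1^3 = +1.
(a,b)_31: α=2, u≡2; β=0, v≡8 (mod 31); (2|31)=+1, (8|31)=+1; sign (−1)^0·+1^0·+1^2 = +1.
(a,b)_5: α=-4, u≡4; β=-2, v≡2 (mod 5); (4|5)=+1, (2|5)=-1; sign (−1)^0·+1^-2·-1^-4 = +1.
(a,b)_3: α=-1, u≡2; β=2, v≡2 (mod 3); (2|3)=-1, (2|3)=-1; sign (−1)^0·-1^2·-1^-1 = -1.
(a,b)_2: α=3, β=0; u≡5, v≡3 (mod 8); ε(u)ε(v)=0·1, αω(v)=3·1, βω(u)=0·1; sum ≡ 1  ⇒  -1.
(a,b)_∞: sgn(-6006)=−, sgn(-13)=−, so -1.
(a,b)_7: α=1, u≡5; β=0, v≡1 (mod 7); (5|7)=-1, (1|7)=+1; sign (−1)^0·-1^0·+1^1 = +1.
|Ram(-6006, -13)| = 4, even; anisotropic at {2, 3, 13, ∞}.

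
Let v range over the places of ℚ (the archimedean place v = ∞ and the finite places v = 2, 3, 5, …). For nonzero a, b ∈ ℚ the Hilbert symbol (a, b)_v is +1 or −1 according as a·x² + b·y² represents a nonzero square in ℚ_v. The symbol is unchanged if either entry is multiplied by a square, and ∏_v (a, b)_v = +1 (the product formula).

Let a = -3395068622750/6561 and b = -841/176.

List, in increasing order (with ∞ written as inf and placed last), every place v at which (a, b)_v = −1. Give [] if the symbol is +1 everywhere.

[2, 7, 19, inf]

(a, b) ≡ (-30590, -11) mod (ℚ^×)²; places V = {2, 3, 5, 7, 11, 19, 23, 29, 43, ∞}.
(a,b)_23: α=1, u≡16; β=0, v≡16 (mod 23); (16|23)=+1, (16|23)=+1; sign (−1)^0·+1^0·+1^1 = +1.
(a,b)_19: α=1, u≡1; β=0, v≡18 (mod 19); (1|19)=+1, (18|19)=-1; sign (−1)^0·+1^0·-1^1 = -1.
(a,b)_5: α=3, u≡3; β=0, v≡4 (mod 5); (3|5)=-1, (4|5)=+1; sign (−1)^0·-1^0·+1^3 = +1.
(a,b)_∞: sgn(-30590)=−, sgn(-11)=−, so -1.
(a,b)_43: α=2, u≡33; β=0, v≡37 (mod 43); (33|43)=-1, (37|43)=-1; sign (−1)^0·-1^0·-1^2 = +1.
(a,b)_2: α=1, β=-4; u≡1, v≡5 (mod 8); ε(u)ε(v)=0·0, αω(v)=1·1, βω(u)=-4·0; sum ≡ 1  ⇒  -1.
(a,b)_11: α=0, u≡4; β=-1, v≡10 (mod 11); (4|11)=+1, (10|11)=-1; sign (−1)^0·+1^-1·-1^0 = +1.
(a,b)_3: α=-8, u≡1; β=0, v≡1 (mod 3); (1|3)=+1, (1|3)=+1; sign (−1)^0·+1^0·+1^-8 = +1.
(a,b)_29: α=0, u≡25; β=2, v≡14 (mod 29); (25|29)=+1, (14|29)=-1; sign (−1)^0·+1^2·-1^0 = +1.
(a,b)_7: α=5, u≡3; β=0, v≡6 (mod 7); (3|7)=-1, (6|7)=-1; sign (−1)^0·-1^0·-1^5 = -1.
(-30590, -11 / ℚ) ramifies at {2, 7, 19, ∞}: a division algebra.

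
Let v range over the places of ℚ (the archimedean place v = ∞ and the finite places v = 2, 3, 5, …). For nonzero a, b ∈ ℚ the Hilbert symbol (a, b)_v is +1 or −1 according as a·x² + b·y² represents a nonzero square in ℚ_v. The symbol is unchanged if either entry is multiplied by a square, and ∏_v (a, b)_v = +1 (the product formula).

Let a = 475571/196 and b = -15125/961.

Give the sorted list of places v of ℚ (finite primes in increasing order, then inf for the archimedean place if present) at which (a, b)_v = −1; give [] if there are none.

(a, b) ≡ (899, -5) mod (ℚ^×)²; places V = {2, 5, 7, 11, 23, 29, 31, ∞}.
(a,b)_2: α=-2, β=0; u≡3, v≡3 (mod 8); ε(u)ε(v)=1·1, αω(v)=-2·1, βω(u)=0·1; sum ≡ 1  ⇒  -1.
(a,b)_11: α=0, u≡7; β=2, v≡10 (mod 11); (7|11)=-1, (10|11)=-1; sign (−1)^0·-1^2·-1^0 = +1.
(a,b)_∞: sgn(899)=+, sgn(-5)=−, so +1.
(a,b)_29: α=1, u≡27; β=0, v≡25 (mod 29); (27|29)=-1, (25|29)=+1; sign (−1)^0·-1^0·+1^1 = +1.
(a,b)_5: α=0, u≡1; β=3, v≡4 (mod 5); (1|5)=+1, (4|5)=+1; sign (−1)^0·+1^3·+1^0 = +1.
(a,b)_31: α=1, u≡12; β=-2, v≡3 (mod 31); (12|31)=-1, (3|31)=-1; sign (−1)^0·-1^-2·-1^1 = -1.
(a,b)_7: α=-2, u≡3; β=0, v≡1 (mod 7); (3|7)=-1, (1|7)=+1; sign (−1)^0·-1^0·+1^-2 = +1.
(a,b)_23: α=2, u≡4; β=0, v≡12 (mod 23); (4|23)=+1, (12|23)=+1; sign (−1)^0·+1^0·+1^2 = +1.
|Ram(899, -5)| = 2, even; anisotropic at {2, 31}.

[2, 31]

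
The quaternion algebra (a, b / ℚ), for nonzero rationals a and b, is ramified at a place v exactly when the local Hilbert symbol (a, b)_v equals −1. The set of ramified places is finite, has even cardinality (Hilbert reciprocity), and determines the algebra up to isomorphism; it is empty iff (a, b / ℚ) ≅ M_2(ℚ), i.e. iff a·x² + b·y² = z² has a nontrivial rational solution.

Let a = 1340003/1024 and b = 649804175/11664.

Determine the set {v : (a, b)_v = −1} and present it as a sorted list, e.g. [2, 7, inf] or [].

[2, 17, 23, 29, 41, 43]

(a, b) ≡ (27347, 27047) mod (ℚ^×)²; places V = {2, 3, 5, 7, 17, 23, 29, 31, 37, 41, 43, ∞}.
(a,b)_∞: sgn(27347)=+, sgn(27047)=+, so +1.
(a,b)_7: α=2, u≡6; β=0, v≡3 (mod 7); (6|7)=-1, (3|7)=-1; sign (−1)^0·-1^0·-1^2 = +1.
(a,b)_5: α=0, u≡2; β=2, v≡3 (mod 5); (2|5)=-1, (3|5)=-1; sign (−1)^0·-1^2·-1^0 = +1.
(a,b)_3: α=0, u≡2; β=-6, v≡2 (mod 3); (2|3)=-1, (2|3)=-1; sign (−1)^0·-1^-6·-1^0 = +1.
(a,b)_29: α=1, u≡14; β=0, v≡17 (mod 29); (14|29)=-1, (17|29)=-1; sign (−1)^0·-1^0·-1^1 = -1.
(a,b)_41: α=1, u≡35; β=0, v≡15 (mod 41); (35|41)=-1, (15|41)=-1; sign (−1)^0·-1^0·-1^1 = -1.
(a,b)_31: α=0, u≡28; β=2, v≡12 (mod 31); (28|31)=+1, (12|31)=-1; sign (−1)^0·+1^2·-1^0 = +1.
(a,b)_37: α=0, u≡33; β=1, v≡25 (mod 37); (33|37)=+1, (25|37)=+1; sign (−1)^0·+1^1·+1^0 = +1.
(a,b)_23: α=1, u≡4; β=0, v≡11 (mod 23); (4|23)=+1, (11|23)=-1; sign (−1)^0·+1^0·-1^1 = -1.
(a,b)_43: α=0, u≡33; β=1, v≡37 (mod 43); (33|43)=-1, (37|43)=-1; sign (−1)^0·-1^1·-1^0 = -1.
(a,b)_2: α=-10, β=-4; u≡3, v≡7 (mod 8); ε(u)ε(v)=1·1, αω(v)=-10·0, βω(u)=-4·1; sum ≡ 1  ⇒  -1.
(a,b)_17: α=0, u≡3; β=1, v≡3 (mod 17); (3|17)=-1, (3|17)=-1; sign (−1)^0·-1^1·-1^0 = -1.
Ram(27347, 27047) = {2, 17, 23, 29, 41, 43}; no ℚ_2-point on the conic.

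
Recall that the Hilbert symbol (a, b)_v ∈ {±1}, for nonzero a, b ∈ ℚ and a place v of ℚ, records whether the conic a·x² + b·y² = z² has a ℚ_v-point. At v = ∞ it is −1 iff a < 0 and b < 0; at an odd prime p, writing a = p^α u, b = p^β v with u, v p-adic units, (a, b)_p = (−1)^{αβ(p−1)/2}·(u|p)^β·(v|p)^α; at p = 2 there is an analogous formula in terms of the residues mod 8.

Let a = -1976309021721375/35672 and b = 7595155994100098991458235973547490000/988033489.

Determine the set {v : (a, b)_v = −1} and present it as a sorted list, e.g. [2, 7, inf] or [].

[2, 13]

Mod squares: a ≡ -10010, b ≡ 429. Check v ∈ {∞, 2, 3, 5, 7, 11, 13, 17, 19, 41, 43}.
v=11: a=11^1·(≡5), b=11^3·(≡8) mod 11; (5|11)=+1, (8|11)=-1; (−1)^{1·3·5}·(+1)^3·(-1)^1 = +1.
v=5: a=5^3·(≡2), b=5^4·(≡1) mod 5; (2|5)=-1, (1|5)=+1; (−1)^{3·4·2}·(-1)^4·(+1)^3 = +1.
v=2: v_2(a)=-3, v_2(b)=4; units ≡ 3, 5 (mod 8); ε·ε+αω+βω = 1·0+-3·1+4·1 ≡ 1  ⇒  (a,b)_2 = -1.
v=7: a=7^-3·(≡5), b=7^0·(≡1) mod 7; (5|7)=-1, (1|7)=+1; (−1)^{-3·0·3}·(-1)^0·(+1)^-3 = +1.
v=41: a=41^2·(≡34), b=41^6·(≡30) mod 41; (34|41)=-1, (30|41)=-1; (−1)^{2·6·20}·(-1)^6·(-1)^2 = +1.
v=17: a=17^0·(≡5), b=17^-2·(≡2) mod 17; (5|17)=-1, (2|17)=+1; (−1)^{0·-2·8}·(-1)^-2·(+1)^0 = +1.
v=43: a=43^0·(≡38), b=43^-4·(≡5) mod 43; (38|43)=+1, (5|43)=-1; (−1)^{0·-4·21}·(+1)^-4·(-1)^0 = +1.
v=∞: -10010 < 0 and 429 > 0  ⇒  (a,b)_∞ = +1.
v=13: a=13^-1·(≡10), b=13^3·(≡6) mod 13; (10|13)=+1, (6|13)=-1; (−1)^{-1·3·6}·(+1)^3·(-1)^-1 = -1.
v=3: a=3^8·(≡1), b=3^19·(≡2) mod 3; (1|3)=+1, (2|3)=-1; (−1)^{8·19·1}·(+1)^19·(-1)^8 = +1.
v=19: a=19^4·(≡15), b=19^6·(≡1) mod 19; (15|19)=-1, (1|19)=+1; (−1)^{4·6·9}·(-1)^6·(+1)^4 = +1.
(-10010, 429 / ℚ) ramifies at {2, 13}: a division algebra.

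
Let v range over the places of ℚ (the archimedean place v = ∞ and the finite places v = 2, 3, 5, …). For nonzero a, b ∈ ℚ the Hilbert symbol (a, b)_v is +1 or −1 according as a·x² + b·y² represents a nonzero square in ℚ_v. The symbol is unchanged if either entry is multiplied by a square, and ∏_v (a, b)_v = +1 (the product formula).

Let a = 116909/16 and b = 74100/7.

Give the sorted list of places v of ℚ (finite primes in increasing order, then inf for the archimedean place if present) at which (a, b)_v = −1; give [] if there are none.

[3, 19]

(a, b) ≡ (221, 5187) mod (ℚ^×)²; places V = {2, 3, 5, 7, 13, 17, 19, 23, ∞}.
(a,b)_23: α=2, u≡21; β=0, v≡9 (mod 23); (21|23)=-1, (9|23)=+1; sign (−1)^0·-1^0·+1^2 = +1.
(a,b)_2: α=-4, β=2; u≡5, v≡3 (mod 8); ε(u)ε(v)=0·1, αω(v)=-4·1, βω(u)=2·1; sum ≡ 0  ⇒  +1.
(a,b)_5: α=0, u≡4; β=2, v≡2 (mod 5); (4|5)=+1, (2|5)=-1; sign (−1)^0·+1^2·-1^0 = +1.
(a,b)_13: α=1, u≡12; β=1, v≡12 (mod 13); (12|13)=+1, (12|13)=+1; sign (−1)^0·+1^1·+1^1 = +1.
(a,b)_17: α=1, u≡8; β=0, v≡2 (mod 17); (8|17)=+1, (2|17)=+1; sign (−1)^0·+1^0·+1^1 = +1.
(a,b)_∞: sgn(221)=+, sgn(5187)=+, so +1.
(a,b)_3: α=0, u≡2; β=1, v≡1 (mod 3); (2|3)=-1, (1|3)=+1; sign (−1)^0·-1^1·+1^0 = -1.
(a,b)_7: α=0, u≡1; β=-1, v≡5 (mod 7); (1|7)=+1, (5|7)=-1; sign (−1)^0·+1^-1·-1^0 = +1.
(a,b)_19: α=0, u≡12; β=1, v≡17 (mod 19); (12|19)=-1, (17|19)=+1; sign (−1)^0·-1^1·+1^0 = -1.
|Ram(221, 5187)| = 2, even; anisotropic at {3, 19}.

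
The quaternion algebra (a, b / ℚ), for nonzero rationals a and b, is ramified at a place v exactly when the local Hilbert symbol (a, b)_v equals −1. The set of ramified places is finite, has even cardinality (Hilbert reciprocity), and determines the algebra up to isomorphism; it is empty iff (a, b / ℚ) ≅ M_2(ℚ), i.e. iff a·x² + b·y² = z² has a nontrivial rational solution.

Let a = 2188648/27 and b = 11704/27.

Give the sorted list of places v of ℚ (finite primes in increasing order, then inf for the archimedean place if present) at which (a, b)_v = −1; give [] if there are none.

[2, 3, 17, 19]

(a, b) ≡ (13566, 8778) mod (ℚ^×)²; places V = {2, 3, 7, 11, 17, 19, ∞}.
(a,b)_17: α=1, u≡2; β=0, v≡11 (mod 17); (2|17)=+1, (11|17)=-1; sign (−1)^0·+1^0·-1^1 = -1.
(a,b)_2: α=3, β=3; u≡7, v≡5 (mod 8); ε(u)ε(v)=1·0, αω(v)=3·1, βω(u)=3·0; sum ≡ 1  ⇒  -1.
(a,b)_∞: sgn(13566)=+, sgn(8778)=+, so +1.
(a,b)_3: α=-3, u≡1; β=-3, v≡1 (mod 3); (1|3)=+1, (1|3)=+1; sign (−1)^1·+1^-3·+1^-3 = -1.
(a,b)_7: α=1, u≡5; β=1, v≡1 (mod 7); (5|7)=-1, (1|7)=+1; sign (−1)^1·-1^1·+1^1 = +1.
(a,b)_19: α=1, u≡16; β=1, v≡1 (mod 19); (16|19)=+1, (1|19)=+1; sign (−1)^1·+1^1·+1^1 = -1.
(a,b)_11: α=2, u≡3; β=1, v≡6 (mod 11); (3|11)=+1, (6|11)=-1; sign (−1)^0·+1^1·-1^2 = +1.
Ram(13566, 8778) = {2, 3, 17, 19}; no ℚ_2-point on the conic.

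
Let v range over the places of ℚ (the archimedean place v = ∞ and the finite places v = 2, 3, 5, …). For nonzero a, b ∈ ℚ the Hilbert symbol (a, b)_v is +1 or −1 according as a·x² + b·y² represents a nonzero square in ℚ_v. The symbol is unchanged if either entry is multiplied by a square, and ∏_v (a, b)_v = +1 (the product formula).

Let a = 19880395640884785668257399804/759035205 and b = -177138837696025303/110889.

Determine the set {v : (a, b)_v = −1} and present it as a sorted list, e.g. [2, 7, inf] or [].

(a, b) ≡ (3380195, -7) mod (ℚ^×)²; places V = {2, 3, 5, 7, 11, 13, 17, 19, 23, 37, ∞}.
(a,b)_13: α=1, u≡7; β=0, v≡7 (mod 13); (7|13)=-1, (7|13)=-1; sign (−1)^0·-1^0·-1^1 = -1.
(a,b)_37: α=-4, u≡2; β=-2, v≡1 (mod 37); (2|37)=-1, (1|37)=+1; sign (−1)^0·-1^-2·+1^-4 = +1.
(a,b)_11: α=2, u≡5; β=0, v≡5 (mod 11); (5|11)=+1, (5|11)=+1; sign (−1)^0·+1^0·+1^2 = +1.
(a,b)_5: α=-1, u≡4; β=0, v≡3 (mod 5); (4|5)=+1, (3|5)=-1; sign (−1)^0·+1^0·-1^-1 = -1.
(a,b)_∞: sgn(3380195)=+, sgn(-7)=−, so +1.
(a,b)_23: α=5, u≡1; β=4, v≡16 (mod 23); (1|23)=+1, (16|23)=+1; sign (−1)^0·+1^4·+1^5 = +1.
(a,b)_3: α=-4, u≡2; β=-4, v≡2 (mod 3); (2|3)=-1, (2|3)=-1; sign (−1)^0·-1^-4·-1^-4 = +1.
(a,b)_17: α=3, u≡5; β=2, v≡12 (mod 17); (5|17)=-1, (12|17)=-1; sign (−1)^0·-1^2·-1^3 = -1.
(a,b)_2: α=2, β=0; u≡3, v≡1 (mod 8); ε(u)ε(v)=1·0, αω(v)=2·0, βω(u)=0·1; sum ≡ 0  ⇒  +1.
(a,b)_19: α=5, u≡8; β=4, v≡12 (mod 19); (8|19)=-1, (12|19)=-1; sign (−1)^0·-1^4·-1^5 = -1.
(a,b)_7: α=9, u≡1; β=5, v≡3 (mod 7); (1|7)=+1, (3|7)=-1; sign (−1)^1·+1^5·-1^9 = +1.
|Ram(3380195, -7)| = 4, even; anisotropic at {5, 13, 17, 19}.

[5, 13, 17, 19]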